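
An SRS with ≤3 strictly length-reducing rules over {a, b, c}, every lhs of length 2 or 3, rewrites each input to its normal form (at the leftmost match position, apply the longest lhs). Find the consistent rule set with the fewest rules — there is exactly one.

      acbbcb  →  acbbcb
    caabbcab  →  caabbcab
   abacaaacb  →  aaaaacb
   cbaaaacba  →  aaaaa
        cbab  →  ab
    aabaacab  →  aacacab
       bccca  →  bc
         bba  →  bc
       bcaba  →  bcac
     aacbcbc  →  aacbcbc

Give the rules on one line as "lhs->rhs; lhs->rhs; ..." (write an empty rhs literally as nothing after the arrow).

  | acbbcb
  | caabbcab
  | abacaaacb => accaaacb => aaaaacb
  | cbaaaacba => ccaaacba => aaaacba => aaaacc => aaaaa

ba->c; cc->a; ccc->b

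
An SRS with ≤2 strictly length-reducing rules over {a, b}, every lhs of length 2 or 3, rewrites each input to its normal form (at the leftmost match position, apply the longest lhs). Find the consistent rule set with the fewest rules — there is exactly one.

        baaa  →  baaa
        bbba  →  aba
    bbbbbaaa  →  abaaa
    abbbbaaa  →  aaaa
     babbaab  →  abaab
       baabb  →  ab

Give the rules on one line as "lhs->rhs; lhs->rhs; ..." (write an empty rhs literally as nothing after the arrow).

  | baaa
  | bbba => aba
  | bbbbbaaa => abbbaaa => bbbaaa => abaaa
  | abbbbaaa => bbbbaaa => abbaaa => bbaaa => aaaa

abb->bb; bb->a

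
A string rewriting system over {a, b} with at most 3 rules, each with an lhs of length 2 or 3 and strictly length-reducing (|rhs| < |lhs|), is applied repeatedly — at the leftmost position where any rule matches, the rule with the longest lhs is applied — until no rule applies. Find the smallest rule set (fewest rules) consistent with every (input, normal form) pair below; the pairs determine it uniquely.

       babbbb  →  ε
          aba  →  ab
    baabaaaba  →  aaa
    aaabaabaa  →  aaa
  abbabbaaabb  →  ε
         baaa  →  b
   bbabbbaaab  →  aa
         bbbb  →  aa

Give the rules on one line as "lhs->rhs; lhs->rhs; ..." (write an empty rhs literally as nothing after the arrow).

  | babbbb => bbbbb => abbb => aab => ε
  | aba => ab
  | baabaaaba => babaaaba => bbaaaba => aaaaba => aaa
  | aaabaabaa => aaabaa => aaa

aab->; ba->b; bb->a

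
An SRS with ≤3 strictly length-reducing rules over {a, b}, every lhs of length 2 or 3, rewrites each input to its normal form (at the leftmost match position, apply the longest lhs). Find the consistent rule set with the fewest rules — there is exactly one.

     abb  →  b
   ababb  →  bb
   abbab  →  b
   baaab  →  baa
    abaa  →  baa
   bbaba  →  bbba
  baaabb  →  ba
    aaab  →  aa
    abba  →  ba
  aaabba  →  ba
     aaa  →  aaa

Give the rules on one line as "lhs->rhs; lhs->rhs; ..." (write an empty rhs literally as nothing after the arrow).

ab->; aba->ba

  | abb => b
  | ababb => babb => bb
  | abbab => bab => b
  | baaab => baa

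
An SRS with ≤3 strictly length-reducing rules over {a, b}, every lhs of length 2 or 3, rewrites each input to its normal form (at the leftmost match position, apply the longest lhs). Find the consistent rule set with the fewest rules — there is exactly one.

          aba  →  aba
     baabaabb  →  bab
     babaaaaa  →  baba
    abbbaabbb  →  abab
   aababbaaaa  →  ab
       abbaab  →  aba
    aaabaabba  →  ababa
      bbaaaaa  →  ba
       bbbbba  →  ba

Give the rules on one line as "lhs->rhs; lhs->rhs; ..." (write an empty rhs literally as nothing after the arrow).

  | aba
  | baabaabb => baaabb => babb => bab
  | babaaaaa => babaaa => baba
  | abbbaabbb => abbaabbb => abaabbb => ababb => abab

aa->; aab->a; bb->b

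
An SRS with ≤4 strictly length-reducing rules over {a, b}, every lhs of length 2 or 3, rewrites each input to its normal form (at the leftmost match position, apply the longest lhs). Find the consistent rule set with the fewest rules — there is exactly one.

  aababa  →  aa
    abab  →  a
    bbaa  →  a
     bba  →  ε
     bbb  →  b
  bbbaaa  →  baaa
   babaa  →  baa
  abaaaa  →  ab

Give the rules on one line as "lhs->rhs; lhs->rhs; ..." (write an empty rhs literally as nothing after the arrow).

  | aababa => aabba => aa
  | abab => abb => a
  | bbaa => a
  | bba => ε

aba->ab; bab->b; bb->; bba->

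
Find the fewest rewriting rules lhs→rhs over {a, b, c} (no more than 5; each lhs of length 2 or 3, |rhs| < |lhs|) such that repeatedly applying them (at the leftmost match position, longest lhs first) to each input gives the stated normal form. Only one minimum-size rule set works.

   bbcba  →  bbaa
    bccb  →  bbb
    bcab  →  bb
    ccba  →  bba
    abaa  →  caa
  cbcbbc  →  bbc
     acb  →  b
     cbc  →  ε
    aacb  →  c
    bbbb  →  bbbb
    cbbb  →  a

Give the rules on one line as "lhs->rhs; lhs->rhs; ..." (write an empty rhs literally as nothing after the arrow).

ab->c; ac->; cb->a; cc->b

  | bbcba => bbaa
  | bccb => bbb
  | bcab => bcc => bb
  | ccba => bba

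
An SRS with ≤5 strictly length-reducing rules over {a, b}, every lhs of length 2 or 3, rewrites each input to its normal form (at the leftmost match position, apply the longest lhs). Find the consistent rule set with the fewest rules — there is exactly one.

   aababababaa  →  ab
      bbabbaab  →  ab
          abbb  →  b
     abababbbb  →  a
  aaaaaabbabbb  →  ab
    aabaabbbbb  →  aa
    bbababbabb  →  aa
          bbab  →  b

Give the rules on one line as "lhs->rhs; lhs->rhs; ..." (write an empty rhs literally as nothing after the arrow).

  | aababababaa => babababaa => bababaa => babaa => baa => ab
  | bbabbaab => aabbaab => bbaab => aaab => ab
  | abbb => aab => b
  | abababbbb => ababbbb => abbbb => aabb => bb => a

aab->b; aba->a; baa->ab; bb->a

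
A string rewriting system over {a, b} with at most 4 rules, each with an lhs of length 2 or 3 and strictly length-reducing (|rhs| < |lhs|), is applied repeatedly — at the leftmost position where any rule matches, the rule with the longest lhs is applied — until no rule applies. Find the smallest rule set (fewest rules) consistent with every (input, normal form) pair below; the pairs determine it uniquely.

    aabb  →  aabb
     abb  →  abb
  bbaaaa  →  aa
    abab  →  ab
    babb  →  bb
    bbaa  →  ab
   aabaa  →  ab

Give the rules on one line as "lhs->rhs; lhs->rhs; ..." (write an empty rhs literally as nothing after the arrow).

  | aabb
  | abb
  | bbaaaa => aaaaa => abaa => aa
  | abab => ab

aaa->ab; ba->; bba->aa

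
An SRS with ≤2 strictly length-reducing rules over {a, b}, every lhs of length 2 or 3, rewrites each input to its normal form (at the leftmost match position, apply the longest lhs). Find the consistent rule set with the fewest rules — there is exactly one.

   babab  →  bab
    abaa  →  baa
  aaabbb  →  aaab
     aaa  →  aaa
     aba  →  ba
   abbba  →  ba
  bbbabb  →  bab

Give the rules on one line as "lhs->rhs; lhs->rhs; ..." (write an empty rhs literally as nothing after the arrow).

aba->ba; bb->b

  | babab => bbab => bab
  | abaa => baa
  | aaabbb => aaabb => aaab
  | aaa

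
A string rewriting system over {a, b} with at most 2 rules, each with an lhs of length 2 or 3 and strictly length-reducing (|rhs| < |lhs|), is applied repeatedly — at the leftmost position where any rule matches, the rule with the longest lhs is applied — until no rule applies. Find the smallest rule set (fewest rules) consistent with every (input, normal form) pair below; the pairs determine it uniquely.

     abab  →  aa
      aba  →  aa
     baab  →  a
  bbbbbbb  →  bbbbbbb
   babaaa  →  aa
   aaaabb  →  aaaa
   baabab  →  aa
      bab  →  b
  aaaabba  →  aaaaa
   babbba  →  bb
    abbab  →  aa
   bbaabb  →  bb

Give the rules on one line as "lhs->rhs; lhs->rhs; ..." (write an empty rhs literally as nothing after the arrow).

ab->a; ba->

  | abab => aab => aa
  | aba => aa
  | baab => ab => a
  | bbbbbbb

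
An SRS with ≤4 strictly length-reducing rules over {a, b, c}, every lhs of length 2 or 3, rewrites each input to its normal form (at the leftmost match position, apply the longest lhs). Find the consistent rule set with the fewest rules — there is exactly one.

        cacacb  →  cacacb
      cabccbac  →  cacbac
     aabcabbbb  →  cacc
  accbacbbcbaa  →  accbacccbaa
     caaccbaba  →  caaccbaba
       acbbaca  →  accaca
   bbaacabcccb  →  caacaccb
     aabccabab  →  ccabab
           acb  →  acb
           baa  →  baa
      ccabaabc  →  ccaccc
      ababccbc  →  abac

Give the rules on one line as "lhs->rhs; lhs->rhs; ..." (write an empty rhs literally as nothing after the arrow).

aab->bc; bb->c; bc->

  | cacacb
  | cabccbac => cacbac
  | aabcabbbb => bccabbbb => cabbbb => cacbb => cacc
  | accbacbbcbaa => accbacccbaa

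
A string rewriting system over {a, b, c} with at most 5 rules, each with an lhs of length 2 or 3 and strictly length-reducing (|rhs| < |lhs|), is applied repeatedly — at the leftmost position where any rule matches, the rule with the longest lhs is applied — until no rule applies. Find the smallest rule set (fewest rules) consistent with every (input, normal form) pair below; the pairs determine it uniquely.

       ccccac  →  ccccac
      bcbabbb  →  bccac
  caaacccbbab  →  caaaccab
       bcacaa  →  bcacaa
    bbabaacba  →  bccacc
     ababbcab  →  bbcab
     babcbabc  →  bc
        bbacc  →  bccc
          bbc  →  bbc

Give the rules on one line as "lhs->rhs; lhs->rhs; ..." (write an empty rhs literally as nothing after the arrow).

aba->; ba->c; bbb->ac; cbc->a

  | ccccac
  | bcbabbb => bccbbb => bccac
  | caaacccbbab => caaacccbcb => caaaccab
  | bcacaa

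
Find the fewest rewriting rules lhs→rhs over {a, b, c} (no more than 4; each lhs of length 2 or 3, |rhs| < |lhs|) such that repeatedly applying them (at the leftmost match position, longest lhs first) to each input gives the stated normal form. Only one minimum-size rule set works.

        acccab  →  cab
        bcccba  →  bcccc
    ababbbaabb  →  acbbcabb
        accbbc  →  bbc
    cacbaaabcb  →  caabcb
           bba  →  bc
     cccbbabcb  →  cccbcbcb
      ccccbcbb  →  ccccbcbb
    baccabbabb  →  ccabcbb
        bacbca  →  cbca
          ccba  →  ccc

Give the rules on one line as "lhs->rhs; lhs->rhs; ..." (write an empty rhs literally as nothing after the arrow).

acc->; ba->c; bac->c

  | acccab => cab
  | bcccba => bcccc
  | ababbbaabb => acbbbaabb => acbbcabb
  | accbbc => bbc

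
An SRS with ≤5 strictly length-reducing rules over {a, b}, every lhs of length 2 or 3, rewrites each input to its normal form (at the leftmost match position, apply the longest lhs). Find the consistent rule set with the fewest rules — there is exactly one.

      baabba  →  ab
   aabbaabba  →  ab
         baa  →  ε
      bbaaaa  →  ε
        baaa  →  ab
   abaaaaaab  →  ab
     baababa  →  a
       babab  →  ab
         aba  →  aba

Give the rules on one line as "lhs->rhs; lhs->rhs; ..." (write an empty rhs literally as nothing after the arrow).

  | baabba => bbbba => bba => ab
  | aabbaabba => bbbaabba => baabba => bbbba => bba => ab
  | baa => bb => ε
  | bbaaaa => abaaa => abba => aab => bb => ε

aa->b; bab->; bb->; bba->ab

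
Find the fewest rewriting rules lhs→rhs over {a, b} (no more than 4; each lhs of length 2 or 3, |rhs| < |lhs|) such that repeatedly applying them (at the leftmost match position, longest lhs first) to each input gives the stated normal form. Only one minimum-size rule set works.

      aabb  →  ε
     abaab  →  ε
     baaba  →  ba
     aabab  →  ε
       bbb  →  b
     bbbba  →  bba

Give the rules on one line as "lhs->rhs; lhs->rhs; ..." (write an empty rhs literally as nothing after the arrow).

  | aabb => ab => ε
  | abaab => ab => ε
  | baaba => ba
  | aabab => ab => ε

ab->; aba->; bbb->b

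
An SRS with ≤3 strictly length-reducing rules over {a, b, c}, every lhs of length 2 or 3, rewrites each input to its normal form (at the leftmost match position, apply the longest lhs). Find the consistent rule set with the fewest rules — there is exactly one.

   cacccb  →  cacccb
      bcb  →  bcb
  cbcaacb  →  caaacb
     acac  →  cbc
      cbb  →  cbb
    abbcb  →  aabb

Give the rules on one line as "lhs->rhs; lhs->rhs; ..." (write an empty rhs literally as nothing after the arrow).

aca->cb; bbc->ab; bca->aa

  | cacccb
  | bcb
  | cbcaacb => caaacb
  | acac => cbc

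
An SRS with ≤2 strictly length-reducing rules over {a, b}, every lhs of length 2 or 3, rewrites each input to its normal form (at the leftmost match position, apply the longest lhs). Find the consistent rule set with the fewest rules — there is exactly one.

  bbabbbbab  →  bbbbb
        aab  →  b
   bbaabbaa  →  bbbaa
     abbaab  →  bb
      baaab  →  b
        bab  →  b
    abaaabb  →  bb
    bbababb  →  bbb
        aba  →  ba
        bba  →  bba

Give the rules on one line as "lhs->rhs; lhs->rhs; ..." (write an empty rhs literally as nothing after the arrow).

ab->b; bab->b

  | bbabbbbab => bbbbbab => bbbbb
  | aab => ab => b
  | bbaabbaa => bbabbaa => bbbaa
  | abbaab => bbaab => bbab => bb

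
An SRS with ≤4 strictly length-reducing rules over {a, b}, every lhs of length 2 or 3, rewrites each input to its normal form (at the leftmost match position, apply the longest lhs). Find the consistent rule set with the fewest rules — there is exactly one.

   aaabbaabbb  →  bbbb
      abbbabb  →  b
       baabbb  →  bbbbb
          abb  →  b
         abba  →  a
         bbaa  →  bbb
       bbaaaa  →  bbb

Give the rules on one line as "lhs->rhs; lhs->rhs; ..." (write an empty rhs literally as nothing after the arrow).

  | aaabbaabbb => abbaabbb => aaaabbb => aabbb => bbbb
  | abbbabb => aababb => bbabb => babb => abb => aa => b
  | baabbb => bbbbb
  | abb => aa => b

aa->b; aaa->a; abb->aa; bab->ab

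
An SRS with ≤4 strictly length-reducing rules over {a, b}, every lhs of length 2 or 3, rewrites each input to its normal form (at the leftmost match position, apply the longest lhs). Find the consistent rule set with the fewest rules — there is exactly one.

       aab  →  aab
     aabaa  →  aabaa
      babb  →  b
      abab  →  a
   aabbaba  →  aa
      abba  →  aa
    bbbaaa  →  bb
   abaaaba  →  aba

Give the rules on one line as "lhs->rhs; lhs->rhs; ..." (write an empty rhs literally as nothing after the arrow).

  | aab
  | aabaa
  | babb => b
  | abab => a

aaa->ab; abb->a; bab->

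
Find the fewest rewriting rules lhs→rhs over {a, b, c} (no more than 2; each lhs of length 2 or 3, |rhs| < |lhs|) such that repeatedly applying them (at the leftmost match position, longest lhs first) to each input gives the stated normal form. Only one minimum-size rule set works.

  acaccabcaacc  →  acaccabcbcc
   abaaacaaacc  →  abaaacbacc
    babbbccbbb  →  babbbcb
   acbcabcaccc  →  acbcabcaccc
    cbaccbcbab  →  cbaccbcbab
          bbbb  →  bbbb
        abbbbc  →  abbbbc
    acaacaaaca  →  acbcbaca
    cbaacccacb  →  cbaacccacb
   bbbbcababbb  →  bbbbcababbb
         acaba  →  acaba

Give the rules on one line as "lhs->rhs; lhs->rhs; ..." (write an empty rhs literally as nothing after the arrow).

  | acaccabcaacc => acaccabcbcc
  | abaaacaaacc => abaaacbacc
  | babbbccbbb => babbbcb
  | acbcabcaccc

caa->cb; cbb->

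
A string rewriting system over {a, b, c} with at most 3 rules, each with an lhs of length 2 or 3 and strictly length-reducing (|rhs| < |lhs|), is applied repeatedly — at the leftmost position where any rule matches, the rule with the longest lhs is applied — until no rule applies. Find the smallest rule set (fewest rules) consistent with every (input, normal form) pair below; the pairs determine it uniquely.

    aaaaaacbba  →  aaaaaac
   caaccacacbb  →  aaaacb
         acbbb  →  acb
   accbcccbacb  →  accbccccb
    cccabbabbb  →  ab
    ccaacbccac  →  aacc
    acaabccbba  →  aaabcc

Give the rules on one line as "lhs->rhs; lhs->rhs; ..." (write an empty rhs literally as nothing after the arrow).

ba->; bb->b; ca->a

  | aaaaaacbba => aaaaaacba => aaaaaac
  | caaccacacbb => aaccacacbb => aacacacbb => aaacacbb => aaaacbb => aaaacb
  | acbbb => acbb => acb
  | accbcccbacb => accbccccb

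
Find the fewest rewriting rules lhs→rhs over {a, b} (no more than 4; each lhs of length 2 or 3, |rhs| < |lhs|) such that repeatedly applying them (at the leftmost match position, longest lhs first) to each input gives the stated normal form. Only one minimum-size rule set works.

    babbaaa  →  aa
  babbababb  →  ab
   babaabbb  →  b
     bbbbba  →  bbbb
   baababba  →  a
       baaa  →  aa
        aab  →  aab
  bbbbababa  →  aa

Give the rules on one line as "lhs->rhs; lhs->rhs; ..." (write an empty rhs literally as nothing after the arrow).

  | babbaaa => abbaaa => baaa => aa
  | babbababb => abbababb => bababb => ababb => aabb => ab
  | babaabbb => abaabbb => aabbb => abb => b
  | bbbbba => bbbb

abb->b; ba->; bab->ab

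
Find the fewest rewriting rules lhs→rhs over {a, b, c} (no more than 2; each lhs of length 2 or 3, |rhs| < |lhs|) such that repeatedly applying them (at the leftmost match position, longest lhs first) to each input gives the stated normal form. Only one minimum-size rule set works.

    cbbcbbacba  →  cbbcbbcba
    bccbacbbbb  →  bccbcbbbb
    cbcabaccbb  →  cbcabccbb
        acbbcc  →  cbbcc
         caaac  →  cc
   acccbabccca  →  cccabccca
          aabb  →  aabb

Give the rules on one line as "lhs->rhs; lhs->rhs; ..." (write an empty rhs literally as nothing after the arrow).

  | cbbcbbacba => cbbcbbcba
  | bccbacbbbb => bccbcbbbb
  | cbcabaccbb => cbcabccbb
  | acbbcc => cbbcc

ac->c; bab->ab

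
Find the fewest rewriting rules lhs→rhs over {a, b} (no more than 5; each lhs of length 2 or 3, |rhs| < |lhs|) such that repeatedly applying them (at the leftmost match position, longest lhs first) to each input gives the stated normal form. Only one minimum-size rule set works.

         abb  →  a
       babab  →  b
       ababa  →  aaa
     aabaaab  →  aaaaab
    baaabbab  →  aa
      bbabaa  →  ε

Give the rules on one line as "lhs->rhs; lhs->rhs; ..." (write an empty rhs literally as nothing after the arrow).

aba->aa; ba->; bb->; bba->b

  | abb => a
  | babab => bab => b
  | ababa => aaba => aaa
  | aabaaab => aaaaab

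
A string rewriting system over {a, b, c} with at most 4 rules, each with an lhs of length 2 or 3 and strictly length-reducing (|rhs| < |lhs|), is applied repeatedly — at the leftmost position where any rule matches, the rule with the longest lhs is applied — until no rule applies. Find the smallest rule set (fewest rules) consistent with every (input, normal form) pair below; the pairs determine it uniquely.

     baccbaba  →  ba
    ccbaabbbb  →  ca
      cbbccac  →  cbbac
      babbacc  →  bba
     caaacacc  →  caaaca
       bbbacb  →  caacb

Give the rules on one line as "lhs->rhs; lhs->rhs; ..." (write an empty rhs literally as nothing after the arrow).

  | baccbaba => bababa => baba => ba
  | ccbaabbbb => baabbbb => babbb => bbb => ca
  | cbbccac => cbbac
  | babbacc => bbacc => bba

ab->; bbb->ca; cc->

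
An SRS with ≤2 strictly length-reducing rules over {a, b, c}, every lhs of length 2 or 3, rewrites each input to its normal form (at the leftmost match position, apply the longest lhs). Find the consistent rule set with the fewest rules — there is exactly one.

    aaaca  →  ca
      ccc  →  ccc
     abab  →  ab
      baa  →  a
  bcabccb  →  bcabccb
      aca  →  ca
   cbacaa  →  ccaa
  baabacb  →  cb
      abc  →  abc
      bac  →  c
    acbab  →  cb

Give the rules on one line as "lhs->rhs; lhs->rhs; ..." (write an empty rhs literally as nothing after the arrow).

  | aaaca => aaca => aca => ca
  | ccc
  | abab => ab
  | baa => a

ac->c; ba->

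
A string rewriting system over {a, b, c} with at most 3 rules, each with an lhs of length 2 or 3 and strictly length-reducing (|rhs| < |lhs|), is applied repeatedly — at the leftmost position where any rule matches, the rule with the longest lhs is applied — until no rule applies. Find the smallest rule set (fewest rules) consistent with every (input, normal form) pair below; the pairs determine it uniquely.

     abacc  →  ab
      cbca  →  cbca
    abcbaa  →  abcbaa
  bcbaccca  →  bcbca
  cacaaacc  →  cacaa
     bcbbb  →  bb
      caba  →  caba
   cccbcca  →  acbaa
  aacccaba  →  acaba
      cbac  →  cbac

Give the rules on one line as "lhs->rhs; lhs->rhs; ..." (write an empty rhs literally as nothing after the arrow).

  | abacc => ab
  | cbca
  | abcbaa
  | bcbaccca => bcbca

acc->; cbb->; cc->a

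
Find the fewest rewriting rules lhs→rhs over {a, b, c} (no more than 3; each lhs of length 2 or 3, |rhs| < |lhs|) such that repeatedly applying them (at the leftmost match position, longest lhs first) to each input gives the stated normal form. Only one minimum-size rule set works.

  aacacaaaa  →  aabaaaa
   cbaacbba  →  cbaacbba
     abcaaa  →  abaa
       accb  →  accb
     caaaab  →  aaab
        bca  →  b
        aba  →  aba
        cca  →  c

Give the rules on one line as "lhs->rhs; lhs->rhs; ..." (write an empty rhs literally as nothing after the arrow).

ca->; cac->b

  | aacacaaaa => aabaaaa
  | cbaacbba
  | abcaaa => abaa
  | accb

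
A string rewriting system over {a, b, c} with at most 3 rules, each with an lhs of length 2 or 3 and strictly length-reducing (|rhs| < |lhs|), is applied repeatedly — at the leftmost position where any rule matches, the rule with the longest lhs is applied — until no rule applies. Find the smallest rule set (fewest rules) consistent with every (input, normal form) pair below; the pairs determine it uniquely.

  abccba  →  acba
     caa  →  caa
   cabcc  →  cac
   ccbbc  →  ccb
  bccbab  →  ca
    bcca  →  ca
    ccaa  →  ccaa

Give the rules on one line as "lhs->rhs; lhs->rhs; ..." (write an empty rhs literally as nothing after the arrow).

bab->a; bc->

  | abccba => acba
  | caa
  | cabcc => cac
  | ccbbc => ccb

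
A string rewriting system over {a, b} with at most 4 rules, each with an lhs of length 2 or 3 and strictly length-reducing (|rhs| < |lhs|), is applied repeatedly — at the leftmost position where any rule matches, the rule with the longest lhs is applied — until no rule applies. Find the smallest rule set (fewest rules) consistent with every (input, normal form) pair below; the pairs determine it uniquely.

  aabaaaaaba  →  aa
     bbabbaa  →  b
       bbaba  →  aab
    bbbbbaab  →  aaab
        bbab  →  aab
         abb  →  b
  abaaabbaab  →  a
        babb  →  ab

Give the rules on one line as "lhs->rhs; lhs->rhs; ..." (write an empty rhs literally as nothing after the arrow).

abb->b; ba->b; baa->bb; bb->a

  | aabaaaaaba => aabbaaaba => abaaaba => abbaba => baba => bba => aa
  | bbabbaa => aabbaa => abaa => abb => b
  | bbaba => aaba => aab
  | bbbbbaab => abbbaab => bbaab => aaab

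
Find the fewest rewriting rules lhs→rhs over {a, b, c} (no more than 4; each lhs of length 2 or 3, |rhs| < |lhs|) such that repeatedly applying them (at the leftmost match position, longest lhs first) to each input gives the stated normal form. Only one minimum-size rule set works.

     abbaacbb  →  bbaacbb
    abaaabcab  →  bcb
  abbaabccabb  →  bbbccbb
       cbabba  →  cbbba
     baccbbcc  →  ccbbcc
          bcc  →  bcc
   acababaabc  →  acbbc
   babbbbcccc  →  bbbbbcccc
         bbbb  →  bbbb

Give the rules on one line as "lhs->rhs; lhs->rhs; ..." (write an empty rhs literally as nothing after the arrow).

ab->b; aba->; bac->c

  | abbaacbb => bbaacbb
  | abaaabcab => aabcab => abcab => bcab => bcb
  | abbaabccabb => bbaabccabb => bbabccabb => bbbccabb => bbbccbb
  | cbabba => cbbba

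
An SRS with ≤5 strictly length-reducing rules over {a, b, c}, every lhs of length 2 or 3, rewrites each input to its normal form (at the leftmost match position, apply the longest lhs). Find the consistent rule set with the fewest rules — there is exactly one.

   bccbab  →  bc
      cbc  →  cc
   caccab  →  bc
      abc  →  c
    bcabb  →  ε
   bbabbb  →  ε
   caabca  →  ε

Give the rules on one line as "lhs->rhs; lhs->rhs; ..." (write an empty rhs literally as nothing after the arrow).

ab->; bb->; ca->b; cb->c

  | bccbab => bccab => bcbb => bcb => bc
  | cbc => cc
  | caccab => bccab => bcbb => bcb => bc
  | abc => c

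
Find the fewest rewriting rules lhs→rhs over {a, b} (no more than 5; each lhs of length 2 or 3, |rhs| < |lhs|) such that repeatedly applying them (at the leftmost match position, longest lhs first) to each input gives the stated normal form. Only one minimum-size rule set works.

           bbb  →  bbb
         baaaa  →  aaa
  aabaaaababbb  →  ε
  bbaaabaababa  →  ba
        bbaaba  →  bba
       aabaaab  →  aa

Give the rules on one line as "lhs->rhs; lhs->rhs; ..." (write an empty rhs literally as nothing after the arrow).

  | bbb
  | baaaa => aaa
  | aabaaaababbb => aaaababbb => aaabbb => aabb => ab => ε
  | bbaaabaababa => baabaababa => abaababa => ababa => ba

ab->; aba->; baa->a; bab->bb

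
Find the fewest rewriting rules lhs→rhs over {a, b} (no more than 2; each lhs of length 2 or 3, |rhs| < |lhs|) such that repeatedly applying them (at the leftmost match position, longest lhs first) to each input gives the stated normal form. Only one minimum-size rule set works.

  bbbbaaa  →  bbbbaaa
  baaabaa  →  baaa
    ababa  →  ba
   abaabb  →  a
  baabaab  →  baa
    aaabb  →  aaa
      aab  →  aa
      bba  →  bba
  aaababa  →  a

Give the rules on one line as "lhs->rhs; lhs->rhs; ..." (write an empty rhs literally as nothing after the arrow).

ab->a; aba->

  | bbbbaaa
  | baaabaa => baaa
  | ababa => ba
  | abaabb => abb => ab => a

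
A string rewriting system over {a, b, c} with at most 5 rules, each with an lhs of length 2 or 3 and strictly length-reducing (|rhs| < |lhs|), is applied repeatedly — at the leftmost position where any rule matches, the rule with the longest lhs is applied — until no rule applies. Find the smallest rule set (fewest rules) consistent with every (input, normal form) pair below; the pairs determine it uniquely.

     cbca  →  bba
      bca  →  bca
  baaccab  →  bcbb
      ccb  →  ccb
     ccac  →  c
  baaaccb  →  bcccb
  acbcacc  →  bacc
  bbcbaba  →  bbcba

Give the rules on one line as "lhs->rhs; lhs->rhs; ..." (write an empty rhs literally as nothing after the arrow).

aaa->c; ab->; cbc->bb; cca->ab

  | cbca => bba
  | bca
  | baaccab => baaabb => bcbb
  | ccb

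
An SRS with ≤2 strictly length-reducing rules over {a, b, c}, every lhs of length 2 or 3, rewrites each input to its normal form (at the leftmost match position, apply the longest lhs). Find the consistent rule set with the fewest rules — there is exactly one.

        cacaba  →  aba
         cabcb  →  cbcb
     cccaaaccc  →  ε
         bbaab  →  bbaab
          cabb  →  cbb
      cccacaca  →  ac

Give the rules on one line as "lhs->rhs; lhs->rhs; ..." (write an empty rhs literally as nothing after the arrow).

  | cacaba => ccaba => aba
  | cabcb => cbcb
  | cccaaaccc => caaaccc => caaccc => caccc => cccc => cc => ε
  | bbaab

ca->c; cc->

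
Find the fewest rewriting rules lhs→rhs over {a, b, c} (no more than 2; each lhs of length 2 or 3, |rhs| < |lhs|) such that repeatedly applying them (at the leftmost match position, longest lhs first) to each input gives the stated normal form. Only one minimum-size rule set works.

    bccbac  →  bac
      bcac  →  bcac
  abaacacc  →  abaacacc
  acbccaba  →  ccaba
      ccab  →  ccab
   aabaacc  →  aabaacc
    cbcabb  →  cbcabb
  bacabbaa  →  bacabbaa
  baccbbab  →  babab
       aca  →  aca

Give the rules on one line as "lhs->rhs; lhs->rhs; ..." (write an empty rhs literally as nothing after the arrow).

acb->; ccb->

  | bccbac => bac
  | bcac
  | abaacacc
  | acbccaba => ccaba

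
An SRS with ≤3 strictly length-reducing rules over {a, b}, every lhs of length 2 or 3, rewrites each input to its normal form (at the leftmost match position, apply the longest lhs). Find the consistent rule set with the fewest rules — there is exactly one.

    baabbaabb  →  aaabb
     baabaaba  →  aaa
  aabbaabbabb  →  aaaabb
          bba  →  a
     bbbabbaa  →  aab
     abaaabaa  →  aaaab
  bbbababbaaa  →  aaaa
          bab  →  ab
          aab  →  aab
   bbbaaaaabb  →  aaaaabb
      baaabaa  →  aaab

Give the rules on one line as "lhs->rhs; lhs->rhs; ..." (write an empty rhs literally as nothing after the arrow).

  | baabbaabb => abbbaabb => aaabb
  | baabaaba => abbaaba => ababba => aabba => aaba => aaa
  | aabbaabbabb => aababbbabb => aaabbbabb => aaaabb
  | bba => ba => a

ba->a; baa->ab; bbb->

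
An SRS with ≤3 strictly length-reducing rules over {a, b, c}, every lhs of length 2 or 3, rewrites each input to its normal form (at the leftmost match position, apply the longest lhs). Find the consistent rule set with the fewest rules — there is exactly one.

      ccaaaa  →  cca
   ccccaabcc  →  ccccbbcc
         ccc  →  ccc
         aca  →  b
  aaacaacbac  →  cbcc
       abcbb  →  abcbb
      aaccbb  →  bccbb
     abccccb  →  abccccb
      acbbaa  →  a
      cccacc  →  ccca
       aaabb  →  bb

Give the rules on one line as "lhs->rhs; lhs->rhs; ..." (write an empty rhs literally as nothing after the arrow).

  | ccaaaa => ccbaa => cca
  | ccccaabcc => ccccbbcc
  | ccc
  | aca => aa => b

aa->b; ac->a; ba->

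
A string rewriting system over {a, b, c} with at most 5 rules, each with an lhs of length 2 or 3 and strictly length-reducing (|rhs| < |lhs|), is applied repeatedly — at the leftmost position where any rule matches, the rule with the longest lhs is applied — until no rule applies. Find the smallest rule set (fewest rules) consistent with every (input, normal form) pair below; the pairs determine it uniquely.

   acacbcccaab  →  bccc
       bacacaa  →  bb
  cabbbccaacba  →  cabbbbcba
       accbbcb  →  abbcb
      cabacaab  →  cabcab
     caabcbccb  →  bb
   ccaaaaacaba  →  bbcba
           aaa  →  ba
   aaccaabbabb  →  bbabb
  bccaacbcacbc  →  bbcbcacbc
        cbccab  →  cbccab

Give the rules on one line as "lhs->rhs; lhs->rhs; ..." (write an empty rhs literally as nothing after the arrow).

aa->b; aab->; aca->c; ccb->b

  | acacbcccaab => ccbcccaab => bcccaab => bccc
  | bacacaa => bccaa => bccb => bb
  | cabbbccaacba => cabbbccbcba => cabbbbcba
  | accbbcb => abbcb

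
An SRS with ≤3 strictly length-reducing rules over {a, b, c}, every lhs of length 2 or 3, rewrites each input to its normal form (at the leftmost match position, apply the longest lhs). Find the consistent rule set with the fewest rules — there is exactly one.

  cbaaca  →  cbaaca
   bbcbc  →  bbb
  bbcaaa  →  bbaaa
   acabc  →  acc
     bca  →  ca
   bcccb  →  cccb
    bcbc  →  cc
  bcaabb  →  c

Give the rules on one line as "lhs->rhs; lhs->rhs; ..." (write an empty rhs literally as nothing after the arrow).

  | cbaaca
  | bbcbc => bbbc => bbb
  | bbcaaa => bbaaa
  | acabc => acc

ab->; bbc->bb; bc->c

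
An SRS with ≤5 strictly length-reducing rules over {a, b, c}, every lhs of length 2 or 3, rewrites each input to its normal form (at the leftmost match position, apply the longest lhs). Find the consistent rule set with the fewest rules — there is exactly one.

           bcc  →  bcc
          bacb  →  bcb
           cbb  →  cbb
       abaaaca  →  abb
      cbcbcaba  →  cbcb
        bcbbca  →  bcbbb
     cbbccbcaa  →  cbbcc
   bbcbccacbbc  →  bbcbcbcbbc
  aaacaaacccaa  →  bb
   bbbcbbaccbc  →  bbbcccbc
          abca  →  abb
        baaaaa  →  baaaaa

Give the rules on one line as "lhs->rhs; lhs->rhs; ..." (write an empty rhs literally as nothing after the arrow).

ac->c; bba->; ca->b; cba->a

  | bcc
  | bacb => bcb
  | cbb
  | abaaaca => abaaca => abaca => abca => abb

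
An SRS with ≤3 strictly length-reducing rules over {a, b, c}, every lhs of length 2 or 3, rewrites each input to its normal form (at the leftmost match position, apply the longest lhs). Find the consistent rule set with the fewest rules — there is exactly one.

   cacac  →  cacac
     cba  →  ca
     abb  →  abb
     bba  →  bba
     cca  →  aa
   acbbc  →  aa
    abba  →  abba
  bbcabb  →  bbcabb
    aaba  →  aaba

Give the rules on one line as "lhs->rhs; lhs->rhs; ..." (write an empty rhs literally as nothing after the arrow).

  | cacac
  | cba => ca
  | abb
  | bba

cb->c; cc->a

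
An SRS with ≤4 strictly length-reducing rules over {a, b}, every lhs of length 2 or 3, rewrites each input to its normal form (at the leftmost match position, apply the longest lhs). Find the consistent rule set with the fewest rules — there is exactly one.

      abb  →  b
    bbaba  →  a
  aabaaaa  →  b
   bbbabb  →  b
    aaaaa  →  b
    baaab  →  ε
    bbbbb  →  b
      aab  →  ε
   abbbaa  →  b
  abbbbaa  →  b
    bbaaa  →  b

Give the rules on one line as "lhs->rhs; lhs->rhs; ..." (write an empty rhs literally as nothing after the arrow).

aa->b; ab->; ba->b; bb->

  | abb => b
  | bbaba => aba => a
  | aabaaaa => bbaaaa => aaaa => baa => ba => b
  | bbbabb => babb => bbb => b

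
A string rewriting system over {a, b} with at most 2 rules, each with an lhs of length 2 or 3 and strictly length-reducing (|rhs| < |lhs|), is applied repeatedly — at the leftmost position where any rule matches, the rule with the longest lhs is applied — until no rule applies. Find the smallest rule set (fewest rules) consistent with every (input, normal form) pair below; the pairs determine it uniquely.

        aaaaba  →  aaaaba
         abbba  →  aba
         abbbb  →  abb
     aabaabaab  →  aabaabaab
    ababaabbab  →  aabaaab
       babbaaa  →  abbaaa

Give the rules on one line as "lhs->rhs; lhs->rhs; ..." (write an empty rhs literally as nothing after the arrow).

bab->ab; bbb->b

  | aaaaba
  | abbba => aba
  | abbbb => abb
  | aabaabaab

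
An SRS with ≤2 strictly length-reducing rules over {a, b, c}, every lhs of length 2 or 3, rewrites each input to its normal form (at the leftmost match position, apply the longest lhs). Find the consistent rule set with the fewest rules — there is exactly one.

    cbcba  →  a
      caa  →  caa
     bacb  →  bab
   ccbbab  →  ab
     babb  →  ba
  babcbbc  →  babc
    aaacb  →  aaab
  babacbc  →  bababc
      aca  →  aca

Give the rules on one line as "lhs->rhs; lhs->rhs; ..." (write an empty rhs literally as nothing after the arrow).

  | cbcba => bcba => bba => a
  | caa
  | bacb => bab
  | ccbbab => cbbab => bbab => ab

bb->; cb->b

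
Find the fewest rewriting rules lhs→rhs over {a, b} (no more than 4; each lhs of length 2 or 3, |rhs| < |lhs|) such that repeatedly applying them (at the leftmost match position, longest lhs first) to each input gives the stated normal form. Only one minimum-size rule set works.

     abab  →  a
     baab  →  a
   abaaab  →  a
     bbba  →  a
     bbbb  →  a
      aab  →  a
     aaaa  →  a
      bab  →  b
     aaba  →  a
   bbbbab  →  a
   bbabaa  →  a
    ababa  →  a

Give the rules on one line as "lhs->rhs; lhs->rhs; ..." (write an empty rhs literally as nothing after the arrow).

  | abab => aab => ab => a
  | baab => ab => a
  | abaaab => aaaab => aaab => aab => ab => a
  | bbba => aba => aa => a

aa->a; ab->a; ba->; bb->a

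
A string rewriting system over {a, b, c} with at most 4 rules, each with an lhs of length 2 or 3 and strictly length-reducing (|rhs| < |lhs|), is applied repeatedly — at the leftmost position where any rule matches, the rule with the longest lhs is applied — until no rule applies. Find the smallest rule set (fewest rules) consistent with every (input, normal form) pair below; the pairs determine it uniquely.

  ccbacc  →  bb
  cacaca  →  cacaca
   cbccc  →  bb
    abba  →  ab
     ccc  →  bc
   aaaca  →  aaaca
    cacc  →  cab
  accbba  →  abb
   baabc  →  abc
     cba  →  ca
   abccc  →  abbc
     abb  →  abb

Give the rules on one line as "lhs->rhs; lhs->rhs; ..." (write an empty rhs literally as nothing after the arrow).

  | ccbacc => bbacc => bcc => bb
  | cacaca
  | cbccc => cccc => bcc => bb
  | abba => ab

ba->; cb->c; cc->b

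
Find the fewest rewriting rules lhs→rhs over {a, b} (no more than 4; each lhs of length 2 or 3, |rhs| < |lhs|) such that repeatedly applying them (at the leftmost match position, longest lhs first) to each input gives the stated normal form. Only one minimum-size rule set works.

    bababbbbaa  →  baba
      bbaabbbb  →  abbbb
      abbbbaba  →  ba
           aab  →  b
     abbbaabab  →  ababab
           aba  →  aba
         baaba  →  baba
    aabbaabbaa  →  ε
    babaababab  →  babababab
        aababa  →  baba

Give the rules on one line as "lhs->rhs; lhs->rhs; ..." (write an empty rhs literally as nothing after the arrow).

aa->; baa->ba; bba->aa

  | bababbbbaa => bababbaaa => babaaaaa => babaaaa => babaaa => babaa => baba
  | bbaabbbb => aaabbbb => abbbb
  | abbbbaba => abbaaba => aaaaba => aaba => ba
  | aab => b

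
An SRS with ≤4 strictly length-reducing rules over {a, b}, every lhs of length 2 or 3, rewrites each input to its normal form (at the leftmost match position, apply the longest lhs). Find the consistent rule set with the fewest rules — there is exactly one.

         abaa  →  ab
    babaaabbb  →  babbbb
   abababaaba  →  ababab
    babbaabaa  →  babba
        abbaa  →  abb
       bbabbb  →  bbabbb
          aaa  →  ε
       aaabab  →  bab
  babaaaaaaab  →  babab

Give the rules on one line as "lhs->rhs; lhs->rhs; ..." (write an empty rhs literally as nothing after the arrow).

  | abaa => ab
  | babaaabbb => babbbb
  | abababaaba => abababaaa => ababab
  | babbaabaa => babbaaaa => babba

aa->; aaa->; aab->aa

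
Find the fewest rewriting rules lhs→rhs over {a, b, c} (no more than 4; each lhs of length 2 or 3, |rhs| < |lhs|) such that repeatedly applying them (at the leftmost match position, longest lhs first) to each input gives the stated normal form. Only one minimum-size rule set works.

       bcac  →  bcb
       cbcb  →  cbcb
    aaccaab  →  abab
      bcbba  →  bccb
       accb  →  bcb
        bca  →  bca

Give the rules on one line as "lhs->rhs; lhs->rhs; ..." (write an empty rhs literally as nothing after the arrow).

ac->b; bba->cb; caa->a

  | bcac => bcb
  | cbcb
  | aaccaab => abcaab => abab
  | bcbba => bccb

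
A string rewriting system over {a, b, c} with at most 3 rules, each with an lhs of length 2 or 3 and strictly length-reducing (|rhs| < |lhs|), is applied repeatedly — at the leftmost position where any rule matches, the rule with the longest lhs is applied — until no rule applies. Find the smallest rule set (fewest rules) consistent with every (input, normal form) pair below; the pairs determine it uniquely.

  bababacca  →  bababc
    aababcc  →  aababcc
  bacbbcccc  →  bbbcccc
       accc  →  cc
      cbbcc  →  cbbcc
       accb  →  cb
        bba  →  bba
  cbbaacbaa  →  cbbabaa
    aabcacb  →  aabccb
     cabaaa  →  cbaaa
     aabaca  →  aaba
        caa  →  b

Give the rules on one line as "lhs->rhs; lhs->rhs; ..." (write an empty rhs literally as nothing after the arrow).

  | bababacca => bababca => bababc
  | aababcc
  | bacbbcccc => bbbcccc
  | accc => cc

ac->; ca->c; caa->b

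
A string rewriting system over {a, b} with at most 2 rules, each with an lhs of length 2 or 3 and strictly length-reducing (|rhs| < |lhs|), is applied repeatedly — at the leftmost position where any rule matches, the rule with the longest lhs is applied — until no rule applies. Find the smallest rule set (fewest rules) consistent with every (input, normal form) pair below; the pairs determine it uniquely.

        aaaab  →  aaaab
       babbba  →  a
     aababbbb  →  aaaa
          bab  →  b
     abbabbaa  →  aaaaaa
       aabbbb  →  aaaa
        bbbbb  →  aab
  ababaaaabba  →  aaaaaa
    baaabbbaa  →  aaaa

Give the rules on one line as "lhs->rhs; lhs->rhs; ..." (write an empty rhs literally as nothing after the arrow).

  | aaaab
  | babbba => bbba => aba => a
  | aababbbb => aabbbb => aaabb => aaaa
  | bab => b

ba->; bb->a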